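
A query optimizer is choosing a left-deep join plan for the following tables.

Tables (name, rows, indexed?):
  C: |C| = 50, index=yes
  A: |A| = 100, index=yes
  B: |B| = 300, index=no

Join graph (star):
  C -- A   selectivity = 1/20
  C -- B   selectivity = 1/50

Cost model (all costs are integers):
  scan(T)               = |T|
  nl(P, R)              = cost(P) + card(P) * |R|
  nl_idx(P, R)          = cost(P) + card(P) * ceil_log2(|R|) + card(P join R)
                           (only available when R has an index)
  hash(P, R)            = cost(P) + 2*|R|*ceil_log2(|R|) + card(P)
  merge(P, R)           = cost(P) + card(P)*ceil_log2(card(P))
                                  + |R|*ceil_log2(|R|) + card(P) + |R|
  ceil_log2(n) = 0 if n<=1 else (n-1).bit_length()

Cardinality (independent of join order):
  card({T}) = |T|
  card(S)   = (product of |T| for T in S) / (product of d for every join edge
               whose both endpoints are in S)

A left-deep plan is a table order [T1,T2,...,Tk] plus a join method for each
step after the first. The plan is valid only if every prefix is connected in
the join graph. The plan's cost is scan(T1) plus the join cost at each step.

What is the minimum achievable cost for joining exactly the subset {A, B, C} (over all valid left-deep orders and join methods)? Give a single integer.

2900

Selinger DP over subsets of {A,B,C}:
  {C}: scan cost=50, card=50
  {A}: scan cost=100, card=100
  {B}: scan cost=300, card=300
  {AC}: card=250; try (A,nl_idx)→650, (C,hash)→800, (C,nl_idx)→950, (A,merge)→1200, (C,merge)→1250, (A,hash)→1500 …(+2); best=650 via (A,nl_idx)
  {BC}: card=300; try (C,hash)→1200, (C,nl_idx)→2400, (B,merge)→3400, (C,merge)→3650, (B,hash)→5500, (B,nl)→15050 …(+1); best=1200 via (C,hash)
  {ABC}: card=1500; try (A,hash)→2900, (A,nl_idx)→4800, (A,merge)→5000, (B,merge)→5900, (B,hash)→6300, (A,nl)→31200 …(+1); best=2900 via (A,hash)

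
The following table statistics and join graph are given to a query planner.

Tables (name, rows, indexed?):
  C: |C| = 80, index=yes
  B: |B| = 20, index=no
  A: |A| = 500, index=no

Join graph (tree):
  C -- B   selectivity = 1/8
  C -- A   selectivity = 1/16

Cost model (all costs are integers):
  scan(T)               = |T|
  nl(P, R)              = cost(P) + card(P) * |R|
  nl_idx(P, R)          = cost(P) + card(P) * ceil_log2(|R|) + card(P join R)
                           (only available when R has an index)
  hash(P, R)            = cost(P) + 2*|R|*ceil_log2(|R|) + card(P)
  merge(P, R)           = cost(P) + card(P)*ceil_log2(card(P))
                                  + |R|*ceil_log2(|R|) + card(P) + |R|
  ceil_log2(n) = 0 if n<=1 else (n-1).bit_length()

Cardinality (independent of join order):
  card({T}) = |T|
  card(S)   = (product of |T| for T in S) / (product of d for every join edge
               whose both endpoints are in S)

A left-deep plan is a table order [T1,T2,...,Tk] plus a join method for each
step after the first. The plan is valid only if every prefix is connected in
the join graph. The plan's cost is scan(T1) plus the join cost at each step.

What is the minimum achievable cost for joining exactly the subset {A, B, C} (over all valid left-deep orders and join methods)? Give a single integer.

Selinger DP over subsets of {A,B,C}:
  {C}: scan cost=80, card=80
  {B}: scan cost=20, card=20
  {A}: scan cost=500, card=500
  {BC}: card=200; try (C,nl_idx)→360, (B,hash)→360, (C,merge)→780, (B,merge)→840, (C,hash)→1160, (C,nl)→1620 …(+1); best=360 via (C,nl_idx)
  {AC}: card=2500; try (C,hash)→2120, (A,merge)→5720, (C,merge)→6140, (C,nl_idx)→6500, (A,hash)→9160, (A,nl)→40080 …(+1); best=2120 via (C,hash)
  {ABC}: card=6250; try (B,hash)→4820, (A,merge)→7160, (A,hash)→9560, (B,merge)→34740, (B,nl)→52120, (A,nl)→100360; best=4820 via (B,hash)

4820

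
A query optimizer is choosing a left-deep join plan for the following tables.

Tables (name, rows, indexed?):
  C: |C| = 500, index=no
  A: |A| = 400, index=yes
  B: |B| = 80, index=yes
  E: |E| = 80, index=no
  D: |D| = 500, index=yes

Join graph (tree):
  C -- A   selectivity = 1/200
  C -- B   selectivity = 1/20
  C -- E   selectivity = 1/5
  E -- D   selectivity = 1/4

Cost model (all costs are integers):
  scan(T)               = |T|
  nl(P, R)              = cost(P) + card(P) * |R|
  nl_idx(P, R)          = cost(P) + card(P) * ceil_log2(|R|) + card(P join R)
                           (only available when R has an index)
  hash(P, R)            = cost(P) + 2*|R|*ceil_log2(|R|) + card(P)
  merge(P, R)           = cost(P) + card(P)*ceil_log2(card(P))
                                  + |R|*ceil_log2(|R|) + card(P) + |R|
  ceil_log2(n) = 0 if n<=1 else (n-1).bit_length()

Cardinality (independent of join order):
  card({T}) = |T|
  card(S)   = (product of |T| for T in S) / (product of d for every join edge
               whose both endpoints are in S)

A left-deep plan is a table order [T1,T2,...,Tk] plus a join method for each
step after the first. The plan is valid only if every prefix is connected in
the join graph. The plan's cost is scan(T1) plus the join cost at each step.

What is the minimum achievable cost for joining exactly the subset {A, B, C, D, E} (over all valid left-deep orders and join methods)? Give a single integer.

86240

Selinger DP over subsets of {A,B,C,D,E}:
  {C}: scan cost=500, card=500
  {A}: scan cost=400, card=400
  {B}: scan cost=80, card=80
  {E}: scan cost=80, card=80
  {D}: scan cost=500, card=500
  {AC}: card=1000; try (A,nl_idx)→6000, (A,hash)→8200, (C,merge)→9400, (A,merge)→9500, (C,hash)→9800, (C,nl)→200400 …(+1); best=6000 via (A,nl_idx)
  {BC}: card=2000; try (B,hash)→2120, (C,merge)→5720, (B,nl_idx)→6000, (B,merge)→6140, (C,hash)→9160, (C,nl)→40080 …(+1); best=2120 via (B,hash)
  {CE}: card=8000; try (E,hash)→2120, (C,merge)→5720, (E,merge)→6140, (C,hash)→9160, (C,nl)→40080, (E,nl)→40500; best=2120 via (E,hash)
  {DE}: card=10000; try (E,hash)→2120, (D,merge)→5720, (E,merge)→6140, (D,hash)→9160, (D,nl_idx)→10800, (D,nl)→40080 …(+1); best=2120 via (E,hash)
  {ABC}: card=4000; try (B,hash)→8120, (A,hash)→11320, (B,nl_idx)→17000, (B,merge)→17640, (A,nl_idx)→24120, (A,merge)→30120 …(+2); best=8120 via (B,hash)
  {ACE}: card=16000; try (E,hash)→8120, (A,hash)→17320, (E,merge)→17640, (E,nl)→86000, (A,nl_idx)→90120, (A,merge)→118120 …(+1); best=8120 via (E,hash)
  {BCE}: card=32000; try (E,hash)→5240, (B,hash)→11240, (E,merge)→26760, (B,nl_idx)→90120, (B,merge)→114760, (E,nl)→162120 …(+1); best=5240 via (E,hash)
  {CDE}: card=1000000; try (D,hash)→19120, (C,hash)→21120, (D,merge)→119120, (C,merge)→157120, (D,nl_idx)→1074120, (D,nl)→4002120 …(+1); best=19120 via (D,hash)
  {ABCE}: card=64000; try (E,hash)→13240, (B,hash)→25240, (A,hash)→44440, (E,merge)→60760, (B,nl_idx)→184120, (B,merge)→248760 …(+5); best=13240 via (E,hash)
  {ACDE}: card=2000000; try (D,hash)→33120, (D,merge)→253120, (A,hash)→1026320, (D,nl_idx)→2152120, (D,nl)→8008120, (A,nl_idx)→11019120 …(+2); best=33120 via (D,hash)
  {BCDE}: card=4000000; try (D,hash)→46240, (D,merge)→522240, (B,hash)→1020240, (D,nl_idx)→4293240, (B,nl_idx)→11019120, (D,nl)→16005240 …(+2); best=46240 via (D,hash)
  {ABCDE}: card=8000000; try (D,hash)→86240, (D,merge)→1106240, (B,hash)→2034240, (A,hash)→4053440, (D,nl_idx)→8589240, (B,nl_idx)→22033120 …(+6); best=86240 via (D,hash)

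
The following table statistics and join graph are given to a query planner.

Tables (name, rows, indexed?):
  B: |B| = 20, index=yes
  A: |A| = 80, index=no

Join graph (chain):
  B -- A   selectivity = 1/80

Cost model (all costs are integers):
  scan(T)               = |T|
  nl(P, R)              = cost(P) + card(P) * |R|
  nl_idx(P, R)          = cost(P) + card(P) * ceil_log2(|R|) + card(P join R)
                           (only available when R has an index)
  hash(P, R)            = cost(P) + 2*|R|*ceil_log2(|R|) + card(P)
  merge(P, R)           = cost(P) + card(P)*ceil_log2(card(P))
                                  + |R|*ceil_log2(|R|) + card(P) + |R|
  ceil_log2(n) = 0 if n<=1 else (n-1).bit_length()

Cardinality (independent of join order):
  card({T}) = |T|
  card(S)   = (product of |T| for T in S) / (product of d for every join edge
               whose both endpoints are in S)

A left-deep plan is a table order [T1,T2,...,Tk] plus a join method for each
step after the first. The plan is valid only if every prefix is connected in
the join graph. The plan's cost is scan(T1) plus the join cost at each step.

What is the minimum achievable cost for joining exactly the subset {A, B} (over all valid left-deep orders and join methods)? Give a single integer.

360

Selinger DP over subsets of {A,B}:
  {B}: scan cost=20, card=20
  {A}: scan cost=80, card=80
  {AB}: card=20; try (B,hash)→360, (B,nl_idx)→500, (A,merge)→780, (B,merge)→840, (A,hash)→1160, (A,nl)→1620 …(+1); best=360 via (B,hash)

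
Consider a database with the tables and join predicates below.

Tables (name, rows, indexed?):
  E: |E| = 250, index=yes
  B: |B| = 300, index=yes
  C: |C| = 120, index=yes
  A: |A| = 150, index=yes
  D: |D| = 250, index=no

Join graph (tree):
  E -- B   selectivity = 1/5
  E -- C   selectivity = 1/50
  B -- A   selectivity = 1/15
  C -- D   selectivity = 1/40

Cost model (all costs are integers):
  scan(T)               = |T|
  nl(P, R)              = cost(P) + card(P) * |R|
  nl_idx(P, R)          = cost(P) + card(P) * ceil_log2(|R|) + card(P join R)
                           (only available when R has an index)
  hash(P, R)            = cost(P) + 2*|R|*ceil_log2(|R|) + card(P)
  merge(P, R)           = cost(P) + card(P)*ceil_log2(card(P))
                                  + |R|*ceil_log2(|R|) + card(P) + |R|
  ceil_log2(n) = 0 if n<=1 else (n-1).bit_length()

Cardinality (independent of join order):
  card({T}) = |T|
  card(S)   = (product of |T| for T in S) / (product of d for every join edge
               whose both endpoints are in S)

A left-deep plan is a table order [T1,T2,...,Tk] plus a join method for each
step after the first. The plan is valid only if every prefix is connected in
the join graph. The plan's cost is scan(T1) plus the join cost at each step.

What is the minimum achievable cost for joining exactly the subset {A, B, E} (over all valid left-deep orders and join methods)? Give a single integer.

Selinger DP over subsets of {A,B,E}:
  {E}: scan cost=250, card=250
  {B}: scan cost=300, card=300
  {A}: scan cost=150, card=150
  {BE}: card=15000; try (E,hash)→4600, (B,merge)→5500, (E,merge)→5550, (B,hash)→5900, (B,nl_idx)→17500, (E,nl_idx)→17700 …(+2); best=4600 via (E,hash)
  {AB}: card=3000; try (A,hash)→3000, (B,merge)→4500, (B,nl_idx)→4500, (A,merge)→4650, (B,hash)→5700, (A,nl_idx)→5700 …(+2); best=3000 via (A,hash)
  {ABE}: card=150000; try (E,hash)→10000, (A,hash)→22000, (E,merge)→44250, (E,nl_idx)→177000, (A,merge)→230950, (A,nl_idx)→274600 …(+2); best=10000 via (E,hash)

10000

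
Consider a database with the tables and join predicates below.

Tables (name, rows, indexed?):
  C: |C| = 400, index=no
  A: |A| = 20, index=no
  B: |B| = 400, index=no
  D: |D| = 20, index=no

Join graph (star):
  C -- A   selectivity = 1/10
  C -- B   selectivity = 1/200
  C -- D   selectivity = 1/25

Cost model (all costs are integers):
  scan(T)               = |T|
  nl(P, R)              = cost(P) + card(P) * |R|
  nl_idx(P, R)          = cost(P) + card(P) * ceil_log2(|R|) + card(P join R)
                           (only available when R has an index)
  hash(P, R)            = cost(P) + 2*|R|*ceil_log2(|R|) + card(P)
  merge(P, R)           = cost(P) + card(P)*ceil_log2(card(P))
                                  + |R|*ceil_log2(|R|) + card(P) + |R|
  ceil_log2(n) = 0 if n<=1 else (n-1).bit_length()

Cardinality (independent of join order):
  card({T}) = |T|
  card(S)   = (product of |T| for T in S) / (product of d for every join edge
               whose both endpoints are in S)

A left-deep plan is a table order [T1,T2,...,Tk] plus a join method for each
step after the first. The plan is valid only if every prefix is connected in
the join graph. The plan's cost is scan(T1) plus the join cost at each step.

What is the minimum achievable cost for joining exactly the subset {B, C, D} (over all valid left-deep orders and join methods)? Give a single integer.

8200

Selinger DP over subsets of {B,C,D}:
  {C}: scan cost=400, card=400
  {B}: scan cost=400, card=400
  {D}: scan cost=20, card=20
  {BC}: card=800; try (C,hash)→8000, (B,hash)→8000, (C,merge)→8400, (B,merge)→8400, (C,nl)→160400, (B,nl)→160400; best=8000 via (C,hash)
  {CD}: card=320; try (D,hash)→1000, (C,merge)→4140, (D,merge)→4520, (C,hash)→7240, (C,nl)→8020, (D,nl)→8400; best=1000 via (D,hash)
  {BCD}: card=640; try (B,merge)→8200, (B,hash)→8520, (D,hash)→9000, (D,merge)→16920, (D,nl)→24000, (B,nl)→129000; best=8200 via (B,merge)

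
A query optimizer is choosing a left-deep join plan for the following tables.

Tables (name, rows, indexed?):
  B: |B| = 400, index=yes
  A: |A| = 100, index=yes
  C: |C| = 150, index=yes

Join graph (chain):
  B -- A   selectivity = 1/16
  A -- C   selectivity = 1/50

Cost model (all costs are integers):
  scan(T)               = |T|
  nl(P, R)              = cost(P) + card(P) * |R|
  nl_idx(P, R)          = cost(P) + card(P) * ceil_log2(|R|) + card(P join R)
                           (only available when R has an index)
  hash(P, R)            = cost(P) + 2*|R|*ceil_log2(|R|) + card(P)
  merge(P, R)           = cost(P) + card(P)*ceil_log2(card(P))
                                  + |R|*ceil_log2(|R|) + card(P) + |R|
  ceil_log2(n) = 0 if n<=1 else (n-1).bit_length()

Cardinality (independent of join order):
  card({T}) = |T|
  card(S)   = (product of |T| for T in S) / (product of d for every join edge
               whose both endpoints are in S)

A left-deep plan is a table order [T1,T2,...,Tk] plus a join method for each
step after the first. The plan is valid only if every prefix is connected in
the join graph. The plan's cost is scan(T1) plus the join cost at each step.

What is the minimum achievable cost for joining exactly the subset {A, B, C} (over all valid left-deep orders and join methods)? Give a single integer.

7100

Selinger DP over subsets of {A,B,C}:
  {B}: scan cost=400, card=400
  {A}: scan cost=100, card=100
  {C}: scan cost=150, card=150
  {AB}: card=2500; try (A,hash)→2200, (B,nl_idx)→3500, (B,merge)→4900, (A,merge)→5200, (A,nl_idx)→5700, (B,hash)→7400 …(+2); best=2200 via (A,hash)
  {AC}: card=300; try (C,nl_idx)→1200, (A,nl_idx)→1500, (A,hash)→1700, (C,merge)→2250, (A,merge)→2300, (C,hash)→2600 …(+2); best=1200 via (C,nl_idx)
  {ABC}: card=7500; try (C,hash)→7100, (B,merge)→8200, (B,hash)→8700, (B,nl_idx)→11400, (C,nl_idx)→29700, (C,merge)→36050 …(+2); best=7100 via (C,hash)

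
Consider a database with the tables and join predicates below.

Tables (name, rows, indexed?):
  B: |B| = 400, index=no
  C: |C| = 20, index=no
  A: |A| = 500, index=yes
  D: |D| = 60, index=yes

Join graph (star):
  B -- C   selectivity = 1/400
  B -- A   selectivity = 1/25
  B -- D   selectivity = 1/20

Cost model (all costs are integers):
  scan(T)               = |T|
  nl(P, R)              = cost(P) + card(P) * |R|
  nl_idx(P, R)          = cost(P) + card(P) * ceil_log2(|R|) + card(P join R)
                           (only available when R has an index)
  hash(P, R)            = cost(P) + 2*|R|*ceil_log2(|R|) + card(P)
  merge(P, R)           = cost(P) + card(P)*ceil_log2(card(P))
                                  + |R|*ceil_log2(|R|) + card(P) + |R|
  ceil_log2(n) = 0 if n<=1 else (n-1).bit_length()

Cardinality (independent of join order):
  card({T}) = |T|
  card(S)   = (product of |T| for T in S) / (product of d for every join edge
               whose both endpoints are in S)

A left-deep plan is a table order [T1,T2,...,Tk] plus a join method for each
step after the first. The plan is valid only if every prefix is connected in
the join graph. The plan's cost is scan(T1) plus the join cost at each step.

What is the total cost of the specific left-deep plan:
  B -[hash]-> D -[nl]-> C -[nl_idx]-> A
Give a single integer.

step 1: scan B: cost=400, card=400
step 2: join D via hash
    card(P join D) = 400*60/(20) = 1200
    cost = 400 + 2*60*6 + 400 = 1520
step 3: join C via nl
    card(P join C) = 1200*20/(400) = 60
    cost = 1520 + 1200*20 = 25520
step 4: join A via nl_idx
    card(P join A) = 60*500/(25) = 1200
    cost = 25520 + 60*9 + 1200 = 27260

27260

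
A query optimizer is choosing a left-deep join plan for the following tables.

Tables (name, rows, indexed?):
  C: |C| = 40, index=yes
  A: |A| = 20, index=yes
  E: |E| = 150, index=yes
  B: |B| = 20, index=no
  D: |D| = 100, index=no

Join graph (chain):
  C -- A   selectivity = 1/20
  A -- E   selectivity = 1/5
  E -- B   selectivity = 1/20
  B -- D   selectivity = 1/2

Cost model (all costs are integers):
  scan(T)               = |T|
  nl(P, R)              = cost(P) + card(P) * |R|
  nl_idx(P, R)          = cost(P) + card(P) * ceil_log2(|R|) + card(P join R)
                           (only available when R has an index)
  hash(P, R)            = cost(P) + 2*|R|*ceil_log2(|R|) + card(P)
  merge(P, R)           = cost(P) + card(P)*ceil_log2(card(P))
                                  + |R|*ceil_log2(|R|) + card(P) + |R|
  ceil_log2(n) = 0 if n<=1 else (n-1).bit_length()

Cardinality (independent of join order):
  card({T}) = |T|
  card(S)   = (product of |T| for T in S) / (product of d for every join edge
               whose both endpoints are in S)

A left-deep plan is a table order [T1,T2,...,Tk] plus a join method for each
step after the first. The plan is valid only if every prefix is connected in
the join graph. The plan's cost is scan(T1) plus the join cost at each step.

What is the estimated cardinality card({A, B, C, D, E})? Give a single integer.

60000

Tables in S: A(20), B(20), C(40), D(100), E(150)
Edges inside S: C-A(d=20), A-E(d=5), E-B(d=20), B-D(d=2)
numerator = 20 * 20 * 40 * 100 * 150 = 240000000
denominator = 20 * 5 * 20 * 2 = 4000
card(S) = 240000000 / 4000 = 60000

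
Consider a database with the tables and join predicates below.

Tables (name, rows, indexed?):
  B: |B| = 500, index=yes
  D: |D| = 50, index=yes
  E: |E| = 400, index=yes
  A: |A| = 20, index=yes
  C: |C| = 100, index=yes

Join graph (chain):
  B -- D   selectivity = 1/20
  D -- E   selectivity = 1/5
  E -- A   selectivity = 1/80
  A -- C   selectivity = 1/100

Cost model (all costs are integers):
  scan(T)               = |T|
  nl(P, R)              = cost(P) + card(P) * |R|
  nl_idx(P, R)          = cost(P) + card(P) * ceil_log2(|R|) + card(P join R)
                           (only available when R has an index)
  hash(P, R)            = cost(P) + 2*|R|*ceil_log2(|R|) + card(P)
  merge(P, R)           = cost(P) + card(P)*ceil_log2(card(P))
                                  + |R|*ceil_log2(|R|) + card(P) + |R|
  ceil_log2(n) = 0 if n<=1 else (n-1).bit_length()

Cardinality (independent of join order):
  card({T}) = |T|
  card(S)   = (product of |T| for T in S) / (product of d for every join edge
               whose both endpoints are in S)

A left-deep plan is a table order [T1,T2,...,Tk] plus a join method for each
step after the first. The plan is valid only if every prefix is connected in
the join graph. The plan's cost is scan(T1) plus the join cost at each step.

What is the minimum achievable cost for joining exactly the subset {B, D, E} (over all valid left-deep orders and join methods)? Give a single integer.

Selinger DP over subsets of {B,D,E}:
  {B}: scan cost=500, card=500
  {D}: scan cost=50, card=50
  {E}: scan cost=400, card=400
  {BD}: card=1250; try (D,hash)→1600, (B,nl_idx)→1750, (D,nl_idx)→4750, (B,merge)→5400, (D,merge)→5850, (B,hash)→9100 …(+2); best=1600 via (D,hash)
  {DE}: card=4000; try (D,hash)→1400, (E,merge)→4400, (E,nl_idx)→4500, (D,merge)→4750, (D,nl_idx)→6800, (E,hash)→7300 …(+2); best=1400 via (D,hash)
  {BDE}: card=100000; try (E,hash)→10050, (B,hash)→14400, (E,merge)→20600, (B,merge)→58400, (E,nl_idx)→112850, (B,nl_idx)→137400 …(+2); best=10050 via (E,hash)

10050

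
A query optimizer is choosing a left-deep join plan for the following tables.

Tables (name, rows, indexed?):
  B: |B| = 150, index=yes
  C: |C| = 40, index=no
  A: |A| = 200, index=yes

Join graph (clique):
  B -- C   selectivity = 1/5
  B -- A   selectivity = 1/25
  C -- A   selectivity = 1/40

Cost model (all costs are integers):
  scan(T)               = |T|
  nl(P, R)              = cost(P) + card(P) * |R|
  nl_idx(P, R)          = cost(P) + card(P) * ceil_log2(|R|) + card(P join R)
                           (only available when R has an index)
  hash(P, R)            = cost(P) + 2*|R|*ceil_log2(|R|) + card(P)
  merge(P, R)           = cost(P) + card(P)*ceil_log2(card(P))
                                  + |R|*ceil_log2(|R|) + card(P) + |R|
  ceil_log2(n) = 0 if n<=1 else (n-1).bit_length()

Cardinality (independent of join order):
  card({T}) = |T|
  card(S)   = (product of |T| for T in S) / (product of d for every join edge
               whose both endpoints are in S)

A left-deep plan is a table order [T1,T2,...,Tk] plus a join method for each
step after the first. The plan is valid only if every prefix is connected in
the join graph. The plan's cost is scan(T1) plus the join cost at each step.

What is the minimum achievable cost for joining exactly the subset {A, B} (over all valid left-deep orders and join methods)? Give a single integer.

2550

Selinger DP over subsets of {A,B}:
  {B}: scan cost=150, card=150
  {A}: scan cost=200, card=200
  {AB}: card=1200; try (A,nl_idx)→2550, (B,hash)→2800, (B,nl_idx)→3000, (A,merge)→3300, (B,merge)→3350, (A,hash)→3500 …(+2); best=2550 via (A,nl_idx)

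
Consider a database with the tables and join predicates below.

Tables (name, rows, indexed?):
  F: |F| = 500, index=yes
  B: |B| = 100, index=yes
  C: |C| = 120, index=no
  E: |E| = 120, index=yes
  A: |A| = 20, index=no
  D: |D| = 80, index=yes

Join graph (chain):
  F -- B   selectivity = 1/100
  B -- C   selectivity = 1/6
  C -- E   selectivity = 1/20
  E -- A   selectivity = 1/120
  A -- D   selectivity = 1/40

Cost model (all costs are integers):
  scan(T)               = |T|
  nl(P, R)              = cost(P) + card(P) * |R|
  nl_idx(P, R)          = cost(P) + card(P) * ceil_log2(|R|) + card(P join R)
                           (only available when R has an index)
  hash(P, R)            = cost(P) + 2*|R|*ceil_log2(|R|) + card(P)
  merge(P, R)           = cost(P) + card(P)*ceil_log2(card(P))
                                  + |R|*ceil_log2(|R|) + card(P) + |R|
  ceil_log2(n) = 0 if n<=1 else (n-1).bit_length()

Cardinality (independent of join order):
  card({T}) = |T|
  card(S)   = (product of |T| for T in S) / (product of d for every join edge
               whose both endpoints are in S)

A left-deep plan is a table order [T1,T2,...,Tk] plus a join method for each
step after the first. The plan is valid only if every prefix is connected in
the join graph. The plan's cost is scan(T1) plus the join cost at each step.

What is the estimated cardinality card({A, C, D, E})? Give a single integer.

240

Tables in S: A(20), C(120), D(80), E(120)
Edges inside S: C-E(d=20), E-A(d=120), A-D(d=40)
numerator = 20 * 120 * 80 * 120 = 23040000
denominator = 20 * 120 * 40 = 96000
card(S) = 23040000 / 96000 = 240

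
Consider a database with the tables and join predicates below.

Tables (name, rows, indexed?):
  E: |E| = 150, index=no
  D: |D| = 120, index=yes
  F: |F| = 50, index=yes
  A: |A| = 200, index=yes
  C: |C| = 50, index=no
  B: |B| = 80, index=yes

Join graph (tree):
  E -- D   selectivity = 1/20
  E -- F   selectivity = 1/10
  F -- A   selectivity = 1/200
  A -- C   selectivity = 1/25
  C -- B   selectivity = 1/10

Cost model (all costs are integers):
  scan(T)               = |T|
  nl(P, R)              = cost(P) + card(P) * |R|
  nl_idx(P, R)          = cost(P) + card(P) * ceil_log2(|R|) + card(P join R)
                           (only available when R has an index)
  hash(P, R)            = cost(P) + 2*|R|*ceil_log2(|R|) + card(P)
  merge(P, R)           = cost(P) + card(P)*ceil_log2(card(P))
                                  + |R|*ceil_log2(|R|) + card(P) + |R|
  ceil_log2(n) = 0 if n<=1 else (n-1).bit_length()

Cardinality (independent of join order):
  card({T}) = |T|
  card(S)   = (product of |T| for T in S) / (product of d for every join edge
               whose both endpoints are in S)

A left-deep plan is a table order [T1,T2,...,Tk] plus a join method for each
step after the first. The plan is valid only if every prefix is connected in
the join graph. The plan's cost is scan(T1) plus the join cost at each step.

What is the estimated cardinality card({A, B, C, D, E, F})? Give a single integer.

72000

Tables in S: A(200), B(80), C(50), D(120), E(150), F(50)
Edges inside S: E-D(d=20), E-F(d=10), F-A(d=200), A-C(d=25), C-B(d=10)
numerator = 200 * 80 * 50 * 120 * 150 * 50 = 720000000000
denominator = 20 * 10 * 200 * 25 * 10 = 10000000
card(S) = 720000000000 / 10000000 = 72000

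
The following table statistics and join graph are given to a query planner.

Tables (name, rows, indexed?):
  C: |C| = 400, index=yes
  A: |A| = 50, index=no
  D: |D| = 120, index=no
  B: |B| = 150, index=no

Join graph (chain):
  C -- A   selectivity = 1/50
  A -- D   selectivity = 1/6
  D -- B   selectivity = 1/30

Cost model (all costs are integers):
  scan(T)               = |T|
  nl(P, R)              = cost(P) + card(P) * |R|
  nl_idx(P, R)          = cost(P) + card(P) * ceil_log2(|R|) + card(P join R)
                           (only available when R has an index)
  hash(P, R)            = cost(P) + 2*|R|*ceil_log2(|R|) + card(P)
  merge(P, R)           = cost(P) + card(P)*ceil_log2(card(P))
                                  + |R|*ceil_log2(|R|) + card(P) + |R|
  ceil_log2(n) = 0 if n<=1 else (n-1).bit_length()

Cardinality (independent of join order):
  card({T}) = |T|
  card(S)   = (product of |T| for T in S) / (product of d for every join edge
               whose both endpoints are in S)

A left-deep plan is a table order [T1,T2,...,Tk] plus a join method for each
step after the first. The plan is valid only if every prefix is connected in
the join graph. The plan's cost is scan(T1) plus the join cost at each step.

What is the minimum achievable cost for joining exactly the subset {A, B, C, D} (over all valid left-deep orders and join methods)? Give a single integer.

13380

Selinger DP over subsets of {A,B,C,D}:
  {C}: scan cost=400, card=400
  {A}: scan cost=50, card=50
  {D}: scan cost=120, card=120
  {B}: scan cost=150, card=150
  {AC}: card=400; try (C,nl_idx)→900, (A,hash)→1400, (C,merge)→4400, (A,merge)→4750, (C,hash)→7300, (C,nl)→20050 …(+1); best=900 via (C,nl_idx)
  {AD}: card=1000; try (A,hash)→840, (D,merge)→1360, (A,merge)→1430, (D,hash)→1780, (D,nl)→6050, (A,nl)→6120; best=840 via (A,hash)
  {BD}: card=600; try (D,hash)→1980, (B,merge)→2430, (D,merge)→2460, (B,hash)→2640, (B,nl)→18120, (D,nl)→18150; best=1980 via (D,hash)
  {ACD}: card=8000; try (D,hash)→2980, (D,merge)→5860, (C,hash)→9040, (C,merge)→15840, (C,nl_idx)→17840, (D,nl)→48900 …(+1); best=2980 via (D,hash)
  {ABD}: card=5000; try (A,hash)→3180, (B,hash)→4240, (A,merge)→8930, (B,merge)→13190, (A,nl)→31980, (B,nl)→150840; best=3180 via (A,hash)
  {ABCD}: card=40000; try (B,hash)→13380, (C,hash)→15380, (C,merge)→77180, (C,nl_idx)→88180, (B,merge)→116330, (B,nl)→1202980 …(+1); best=13380 via (B,hash)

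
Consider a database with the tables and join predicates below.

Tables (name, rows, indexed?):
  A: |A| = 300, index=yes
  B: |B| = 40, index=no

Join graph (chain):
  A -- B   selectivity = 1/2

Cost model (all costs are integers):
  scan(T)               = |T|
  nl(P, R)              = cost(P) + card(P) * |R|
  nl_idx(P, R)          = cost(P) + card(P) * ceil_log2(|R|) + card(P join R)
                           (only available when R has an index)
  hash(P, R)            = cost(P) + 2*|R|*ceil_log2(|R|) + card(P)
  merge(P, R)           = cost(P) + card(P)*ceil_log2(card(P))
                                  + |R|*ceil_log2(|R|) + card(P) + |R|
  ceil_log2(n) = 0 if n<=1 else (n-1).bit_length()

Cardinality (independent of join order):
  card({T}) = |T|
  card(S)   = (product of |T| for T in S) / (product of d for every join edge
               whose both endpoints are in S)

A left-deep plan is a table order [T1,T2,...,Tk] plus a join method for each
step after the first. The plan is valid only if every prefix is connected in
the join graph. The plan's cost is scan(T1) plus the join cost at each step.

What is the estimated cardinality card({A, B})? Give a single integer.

6000

Tables in S: A(300), B(40)
Edges inside S: A-B(d=2)
numerator = 300 * 40 = 12000
denominator = 2 = 2
card(S) = 12000 / 2 = 6000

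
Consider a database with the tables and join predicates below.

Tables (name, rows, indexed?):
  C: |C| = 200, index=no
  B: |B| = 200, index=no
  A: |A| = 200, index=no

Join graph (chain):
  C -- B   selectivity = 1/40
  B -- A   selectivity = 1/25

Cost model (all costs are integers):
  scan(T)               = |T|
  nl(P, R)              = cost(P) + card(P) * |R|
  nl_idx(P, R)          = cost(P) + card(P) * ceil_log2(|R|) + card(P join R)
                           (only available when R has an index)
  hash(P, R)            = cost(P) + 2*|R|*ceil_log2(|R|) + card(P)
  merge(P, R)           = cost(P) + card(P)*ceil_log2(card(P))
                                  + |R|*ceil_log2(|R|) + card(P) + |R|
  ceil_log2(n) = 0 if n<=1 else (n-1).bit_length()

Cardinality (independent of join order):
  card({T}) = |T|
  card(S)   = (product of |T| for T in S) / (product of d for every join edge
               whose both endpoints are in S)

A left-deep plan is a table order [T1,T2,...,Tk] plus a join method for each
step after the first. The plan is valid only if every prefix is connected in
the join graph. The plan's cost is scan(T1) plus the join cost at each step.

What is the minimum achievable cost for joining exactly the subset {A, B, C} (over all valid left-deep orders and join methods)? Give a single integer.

Selinger DP over subsets of {A,B,C}:
  {C}: scan cost=200, card=200
  {B}: scan cost=200, card=200
  {A}: scan cost=200, card=200
  {BC}: card=1000; try (C,hash)→3600, (B,hash)→3600, (C,merge)→3800, (B,merge)→3800, (C,nl)→40200, (B,nl)→40200; best=3600 via (C,hash)
  {AB}: card=1600; try (B,hash)→3600, (A,hash)→3600, (B,merge)→3800, (A,merge)→3800, (B,nl)→40200, (A,nl)→40200; best=3600 via (B,hash)
  {ABC}: card=8000; try (A,hash)→7800, (C,hash)→8400, (A,merge)→16400, (C,merge)→24600, (A,nl)→203600, (C,nl)→323600; best=7800 via (A,hash)

7800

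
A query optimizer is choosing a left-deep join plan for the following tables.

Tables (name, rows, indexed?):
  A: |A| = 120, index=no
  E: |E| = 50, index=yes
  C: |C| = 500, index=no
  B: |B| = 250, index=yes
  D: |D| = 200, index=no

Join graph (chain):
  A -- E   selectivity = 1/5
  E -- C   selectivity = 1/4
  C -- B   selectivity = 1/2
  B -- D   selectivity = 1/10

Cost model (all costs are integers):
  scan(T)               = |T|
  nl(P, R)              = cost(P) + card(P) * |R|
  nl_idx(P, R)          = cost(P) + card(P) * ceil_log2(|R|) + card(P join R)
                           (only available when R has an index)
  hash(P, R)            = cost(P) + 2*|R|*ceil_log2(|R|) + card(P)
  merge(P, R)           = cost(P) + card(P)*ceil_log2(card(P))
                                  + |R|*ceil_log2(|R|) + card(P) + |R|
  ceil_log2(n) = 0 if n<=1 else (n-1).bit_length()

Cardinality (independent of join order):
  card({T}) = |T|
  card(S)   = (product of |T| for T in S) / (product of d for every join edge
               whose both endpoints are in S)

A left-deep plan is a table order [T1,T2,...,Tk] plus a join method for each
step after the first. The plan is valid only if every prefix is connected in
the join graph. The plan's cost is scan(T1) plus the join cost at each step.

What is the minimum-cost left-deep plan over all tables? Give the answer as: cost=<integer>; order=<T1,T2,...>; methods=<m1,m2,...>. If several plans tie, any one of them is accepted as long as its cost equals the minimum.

cost=16422980; order=C,E,B,D,A; methods=hash,hash,hash,hash

Selinger DP (subsets sized 1..n):
  {A}: scan cost=120, card=120
  {E}: scan cost=50, card=50
  {C}: scan cost=500, card=500
  {B}: scan cost=250, card=250
  {D}: scan cost=200, card=200
  {AE}: card=1200; try (E,hash)→840, (A,merge)→1360, (E,merge)→1430, (A,hash)→1780, (E,nl_idx)→2040, (A,nl)→6050 …(+1); best=840 via (E,hash)
  {CE}: card=6250; try (E,hash)→1600, (C,merge)→5400, (E,merge)→5850, (C,hash)→9100, (E,nl_idx)→9750, (C,nl)→25050 …(+1); best=1600 via (E,hash)
  {BC}: card=62500; try (B,hash)→5000, (C,merge)→7500, (B,merge)→7750, (C,hash)→9500, (B,nl_idx)→67000, (C,nl)→125250 …(+1); best=5000 via (B,hash)
  {BD}: card=5000; try (D,hash)→3700, (B,merge)→4250, (D,merge)→4300, (B,hash)→4400, (B,nl_idx)→6800, (B,nl)→50200 …(+1); best=3700 via (D,hash)
  {ACE}: card=150000; try (A,hash)→9530, (C,hash)→11040, (C,merge)→20240, (A,merge)→90060, (C,nl)→600840, (A,nl)→751600; best=9530 via (A,hash)
  {BCE}: card=781250; try (B,hash)→11850, (E,hash)→68100, (B,merge)→91350, (B,nl_idx)→832850, (E,merge)→1067850, (E,nl_idx)→1161250 …(+2); best=11850 via (B,hash)
  {BCD}: card=1250000; try (C,hash)→17700, (D,hash)→70700, (C,merge)→78700, (D,merge)→1069300, (C,nl)→2503700, (D,nl)→12505000; best=17700 via (C,hash)
  {ABCE}: card=18750000; try (B,hash)→163530, (A,hash)→794780, (B,merge)→2861780, (A,merge)→16419060, (B,nl_idx)→19959530, (B,nl)→37509530 …(+1); best=163530 via (B,hash)
  {BCDE}: card=15625000; try (D,hash)→796300, (E,hash)→1268300, (D,merge)→16419900, (E,nl_idx)→23142700, (E,merge)→27518050, (E,nl)→62517700 …(+1); best=796300 via (D,hash)
  {ABCDE}: card=375000000; try (A,hash)→16422980, (D,hash)→18916730, (A,merge)→391422260, (D,merge)→487665330, (A,nl)→1875796300, (D,nl)→3750163530; best=16422980 via (A,hash)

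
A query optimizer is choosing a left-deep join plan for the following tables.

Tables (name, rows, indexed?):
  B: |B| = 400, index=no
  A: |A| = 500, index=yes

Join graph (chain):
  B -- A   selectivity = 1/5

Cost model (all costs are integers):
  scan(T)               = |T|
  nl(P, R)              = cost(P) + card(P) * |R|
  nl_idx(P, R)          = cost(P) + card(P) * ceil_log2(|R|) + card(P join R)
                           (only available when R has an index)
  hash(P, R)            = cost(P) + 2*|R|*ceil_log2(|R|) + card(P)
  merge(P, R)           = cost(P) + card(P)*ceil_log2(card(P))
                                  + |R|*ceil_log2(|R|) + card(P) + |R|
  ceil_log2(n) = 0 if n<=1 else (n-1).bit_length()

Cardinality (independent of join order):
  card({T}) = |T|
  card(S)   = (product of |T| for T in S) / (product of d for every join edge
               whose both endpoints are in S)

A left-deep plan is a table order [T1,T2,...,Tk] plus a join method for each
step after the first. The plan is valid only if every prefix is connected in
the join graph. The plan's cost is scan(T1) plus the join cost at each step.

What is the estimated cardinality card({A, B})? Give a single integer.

40000

Tables in S: A(500), B(400)
Edges inside S: B-A(d=5)
numerator = 500 * 400 = 200000
denominator = 5 = 5
card(S) = 200000 / 5 = 40000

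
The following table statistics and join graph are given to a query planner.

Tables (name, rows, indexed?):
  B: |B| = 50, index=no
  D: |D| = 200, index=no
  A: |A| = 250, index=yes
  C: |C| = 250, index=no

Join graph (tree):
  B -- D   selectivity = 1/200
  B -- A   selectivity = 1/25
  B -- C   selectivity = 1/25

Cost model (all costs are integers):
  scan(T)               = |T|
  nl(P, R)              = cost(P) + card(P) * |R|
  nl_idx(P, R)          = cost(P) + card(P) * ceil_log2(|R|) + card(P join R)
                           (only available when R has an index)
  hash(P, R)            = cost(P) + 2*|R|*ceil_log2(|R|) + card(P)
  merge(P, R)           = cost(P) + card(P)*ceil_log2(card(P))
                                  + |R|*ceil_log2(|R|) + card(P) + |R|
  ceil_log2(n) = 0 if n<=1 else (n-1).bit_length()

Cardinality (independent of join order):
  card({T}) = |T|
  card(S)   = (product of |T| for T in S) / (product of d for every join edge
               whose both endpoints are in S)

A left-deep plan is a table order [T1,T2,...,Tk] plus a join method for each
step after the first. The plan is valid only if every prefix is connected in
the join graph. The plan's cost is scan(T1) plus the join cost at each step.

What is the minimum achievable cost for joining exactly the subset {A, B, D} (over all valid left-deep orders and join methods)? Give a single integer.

1900

Selinger DP over subsets of {A,B,D}:
  {B}: scan cost=50, card=50
  {D}: scan cost=200, card=200
  {A}: scan cost=250, card=250
  {BD}: card=50; try (B,hash)→1000, (D,merge)→2200, (B,merge)→2350, (D,hash)→3300, (D,nl)→10050, (B,nl)→10200; best=1000 via (B,hash)
  {AB}: card=500; try (A,nl_idx)→950, (B,hash)→1100, (A,merge)→2650, (B,merge)→2850, (A,hash)→4100, (A,nl)→12550 …(+1); best=950 via (A,nl_idx)
  {ABD}: card=500; try (A,nl_idx)→1900, (A,merge)→3600, (D,hash)→4650, (A,hash)→5050, (D,merge)→7750, (A,nl)→13500 …(+1); best=1900 via (A,nl_idx)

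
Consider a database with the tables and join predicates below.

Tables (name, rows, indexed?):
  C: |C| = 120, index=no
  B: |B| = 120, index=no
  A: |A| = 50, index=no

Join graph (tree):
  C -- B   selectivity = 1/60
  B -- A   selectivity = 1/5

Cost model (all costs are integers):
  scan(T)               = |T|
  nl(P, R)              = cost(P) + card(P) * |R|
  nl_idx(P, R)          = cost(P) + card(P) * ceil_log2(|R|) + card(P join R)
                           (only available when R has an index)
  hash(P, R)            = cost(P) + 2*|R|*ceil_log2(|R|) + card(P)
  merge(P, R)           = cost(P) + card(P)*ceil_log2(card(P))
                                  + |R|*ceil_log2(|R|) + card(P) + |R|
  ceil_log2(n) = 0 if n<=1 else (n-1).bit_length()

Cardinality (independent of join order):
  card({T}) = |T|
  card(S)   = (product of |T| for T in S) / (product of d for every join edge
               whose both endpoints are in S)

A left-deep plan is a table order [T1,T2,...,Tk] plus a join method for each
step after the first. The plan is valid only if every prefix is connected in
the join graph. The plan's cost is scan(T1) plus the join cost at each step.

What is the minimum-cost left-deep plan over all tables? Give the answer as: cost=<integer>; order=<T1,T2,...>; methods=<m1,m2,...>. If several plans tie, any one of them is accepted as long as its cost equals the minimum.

cost=2760; order=B,C,A; methods=hash,hash

Selinger DP (subsets sized 1..n):
  {C}: scan cost=120, card=120
  {B}: scan cost=120, card=120
  {A}: scan cost=50, card=50
  {BC}: card=240; try (C,hash)→1920, (B,hash)→1920, (C,merge)→2040, (B,merge)→2040, (C,nl)→14520, (B,nl)→14520; best=1920 via (C,hash)
  {AB}: card=1200; try (A,hash)→840, (B,merge)→1360, (A,merge)→1430, (B,hash)→1780, (B,nl)→6050, (A,nl)→6120; best=840 via (A,hash)
  {ABC}: card=2400; try (A,hash)→2760, (C,hash)→3720, (A,merge)→4430, (A,nl)→13920, (C,merge)→16200, (C,nl)→144840; best=2760 via (A,hash)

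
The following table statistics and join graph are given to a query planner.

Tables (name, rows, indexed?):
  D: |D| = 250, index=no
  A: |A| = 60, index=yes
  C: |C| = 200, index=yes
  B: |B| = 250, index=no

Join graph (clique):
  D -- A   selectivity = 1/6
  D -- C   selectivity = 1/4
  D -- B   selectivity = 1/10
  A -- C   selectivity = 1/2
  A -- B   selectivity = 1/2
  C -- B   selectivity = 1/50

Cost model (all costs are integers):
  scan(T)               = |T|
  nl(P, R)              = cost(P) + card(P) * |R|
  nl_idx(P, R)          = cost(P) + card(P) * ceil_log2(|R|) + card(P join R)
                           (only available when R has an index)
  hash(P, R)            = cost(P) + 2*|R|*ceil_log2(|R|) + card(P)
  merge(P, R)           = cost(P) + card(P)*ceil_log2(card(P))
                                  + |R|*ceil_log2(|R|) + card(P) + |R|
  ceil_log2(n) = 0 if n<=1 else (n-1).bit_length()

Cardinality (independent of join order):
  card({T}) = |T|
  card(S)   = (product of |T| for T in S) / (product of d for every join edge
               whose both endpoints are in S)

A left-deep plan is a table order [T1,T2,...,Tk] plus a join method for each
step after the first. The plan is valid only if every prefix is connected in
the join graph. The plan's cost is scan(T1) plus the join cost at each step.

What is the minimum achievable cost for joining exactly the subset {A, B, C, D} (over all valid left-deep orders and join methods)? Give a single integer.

Selinger DP over subsets of {A,B,C,D}:
  {D}: scan cost=250, card=250
  {A}: scan cost=60, card=60
  {C}: scan cost=200, card=200
  {B}: scan cost=250, card=250
  {AD}: card=2500; try (A,hash)→1220, (D,merge)→2730, (A,merge)→2920, (D,hash)→4120, (A,nl_idx)→4250, (D,nl)→15060 …(+1); best=1220 via (A,hash)
  {CD}: card=12500; try (C,hash)→3700, (D,merge)→4250, (C,merge)→4300, (D,hash)→4400, (C,nl_idx)→14750, (D,nl)→50200 …(+1); best=3700 via (C,hash)
  {BD}: card=6250; try (D,hash)→4500, (B,hash)→4500, (D,merge)→4750, (B,merge)→4750, (D,nl)→62750, (B,nl)→62750; best=4500 via (D,hash)
  {AC}: card=6000; try (A,hash)→1120, (C,merge)→2280, (A,merge)→2420, (C,hash)→3320, (C,nl_idx)→6540, (A,nl_idx)→7400 …(+2); best=1120 via (A,hash)
  {AB}: card=7500; try (A,hash)→1220, (B,merge)→2730, (A,merge)→2920, (B,hash)→4120, (A,nl_idx)→9250, (B,nl)→15060 …(+1); best=1220 via (A,hash)
  {BC}: card=1000; try (C,nl_idx)→3250, (C,hash)→3700, (B,merge)→4250, (C,merge)→4300, (B,hash)→4400, (B,nl)→50200 …(+1); best=3250 via (C,nl_idx)
  {ACD}: card=62500; try (C,hash)→6920, (D,hash)→11120, (A,hash)→16920, (C,merge)→35520, (C,nl_idx)→83720, (D,merge)→87370 …(+5); best=6920 via (C,hash)
  {ABD}: card=31250; try (B,hash)→7720, (A,hash)→11470, (D,hash)→12720, (B,merge)→35970, (A,nl_idx)→73250, (A,merge)→92420 …(+4); best=7720 via (B,hash)
  {BCD}: card=6250; try (D,hash)→8250, (C,hash)→13950, (D,merge)→16500, (B,hash)→20200, (C,nl_idx)→60750, (C,merge)→93800 …(+4); best=8250 via (D,hash)
  {ABC}: card=15000; try (A,hash)→4970, (B,hash)→11120, (C,hash)→11920, (A,merge)→14670, (A,nl_idx)→24250, (A,nl)→63250 …(+5); best=4970 via (A,hash)
  {ABCD}: card=15625; try (A,hash)→15220, (D,hash)→23970, (C,hash)→42170, (A,nl_idx)→61375, (B,hash)→73420, (A,merge)→96170 …(+8); best=15220 via (A,hash)

15220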